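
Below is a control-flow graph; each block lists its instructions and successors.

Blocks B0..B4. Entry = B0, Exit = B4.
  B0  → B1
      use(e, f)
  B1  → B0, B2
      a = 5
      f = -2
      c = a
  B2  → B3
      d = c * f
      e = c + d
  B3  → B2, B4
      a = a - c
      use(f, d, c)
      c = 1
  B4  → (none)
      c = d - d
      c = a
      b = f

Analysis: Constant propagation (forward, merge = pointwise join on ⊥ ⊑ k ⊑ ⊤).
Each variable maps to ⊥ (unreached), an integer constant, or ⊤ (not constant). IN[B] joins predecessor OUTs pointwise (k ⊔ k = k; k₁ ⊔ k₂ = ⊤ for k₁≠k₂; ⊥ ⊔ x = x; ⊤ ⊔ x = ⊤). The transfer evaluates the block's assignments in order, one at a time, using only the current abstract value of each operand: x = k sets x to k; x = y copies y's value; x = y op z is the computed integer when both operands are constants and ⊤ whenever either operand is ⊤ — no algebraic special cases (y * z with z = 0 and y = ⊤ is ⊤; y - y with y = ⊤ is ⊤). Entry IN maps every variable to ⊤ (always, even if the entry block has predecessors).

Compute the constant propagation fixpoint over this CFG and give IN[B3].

Converged values:
  B0:  IN=(all ⊤)  OUT=(all ⊤)
  B1:  IN=(all ⊤)  OUT={a:5, c:5, f:-2; rest ⊤}
  B2:  IN={f:-2; rest ⊤}  OUT={f:-2; rest ⊤}
  B3:  IN={f:-2; rest ⊤}  OUT={c:1, f:-2; rest ⊤}
  B4:  IN={c:1, f:-2; rest ⊤}  OUT={b:-2, f:-2; rest ⊤}

Merge at B3: IN[B3] = OUT[B2] = {a: ⊤, b: ⊤, c: ⊤, d: ⊤, e: ⊤, f: -2}

Answer: {a: ⊤, b: ⊤, c: ⊤, d: ⊤, e: ⊤, f: -2}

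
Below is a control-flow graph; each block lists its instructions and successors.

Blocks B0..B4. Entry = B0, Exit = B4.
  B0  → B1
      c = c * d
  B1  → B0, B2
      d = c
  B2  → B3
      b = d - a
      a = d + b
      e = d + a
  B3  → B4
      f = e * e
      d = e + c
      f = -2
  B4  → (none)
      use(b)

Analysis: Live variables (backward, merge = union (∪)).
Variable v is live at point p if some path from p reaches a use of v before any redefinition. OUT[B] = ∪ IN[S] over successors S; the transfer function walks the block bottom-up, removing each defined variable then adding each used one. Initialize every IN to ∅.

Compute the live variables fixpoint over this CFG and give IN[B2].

Fixpoint table:
  B0: | IN={a, c, d} | OUT={a, c}
  B1: | IN={a, c} | OUT={a, c, d}
  B2: | IN={a, c, d} | OUT={b, c, e}
  B3: | IN={b, c, e} | OUT={b}
  B4: | IN={b} | OUT={}

Merge at B2: OUT[B2] = IN[B3] = {b, c, e}
Applying B2's transfer function to that OUT value gives IN[B2] (row B2 above).

Answer: {a, c, d}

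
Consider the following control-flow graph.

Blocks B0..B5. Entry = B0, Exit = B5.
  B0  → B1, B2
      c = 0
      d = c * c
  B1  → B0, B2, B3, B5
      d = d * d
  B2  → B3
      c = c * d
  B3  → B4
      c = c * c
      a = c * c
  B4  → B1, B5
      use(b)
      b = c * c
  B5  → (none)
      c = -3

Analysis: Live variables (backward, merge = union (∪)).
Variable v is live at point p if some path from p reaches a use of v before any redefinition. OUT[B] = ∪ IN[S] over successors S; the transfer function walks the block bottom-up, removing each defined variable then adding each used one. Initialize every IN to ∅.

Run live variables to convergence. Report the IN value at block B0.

Converged values:
  B0:   IN={b}   OUT={b, c, d}
  B1:   IN={b, c, d}   OUT={b, c, d}
  B2:   IN={b, c, d}   OUT={b, c, d}
  B3:   IN={b, c, d}   OUT={b, c, d}
  B4:   IN={b, c, d}   OUT={b, c, d}
  B5:   IN={}   OUT={}

Merge at B0: OUT[B0] = IN[B1] ⊔ IN[B2] = {b, c, d}
Applying B0's transfer function to that OUT value gives IN[B0] (row B0 above).

Answer: {b}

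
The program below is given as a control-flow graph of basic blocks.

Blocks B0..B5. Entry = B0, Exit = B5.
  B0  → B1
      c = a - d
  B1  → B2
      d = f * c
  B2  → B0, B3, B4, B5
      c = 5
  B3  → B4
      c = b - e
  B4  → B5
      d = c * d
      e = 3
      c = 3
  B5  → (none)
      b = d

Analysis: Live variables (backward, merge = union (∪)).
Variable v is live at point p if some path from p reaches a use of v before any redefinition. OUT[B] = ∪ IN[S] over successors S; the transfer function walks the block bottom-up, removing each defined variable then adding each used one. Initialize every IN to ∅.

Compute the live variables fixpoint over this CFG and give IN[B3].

Fixpoint table:
  B0: | IN={a, b, d, e, f} | OUT={a, b, c, e, f}
  B1: | IN={a, b, c, e, f} | OUT={a, b, d, e, f}
  B2: | IN={a, b, d, e, f} | OUT={a, b, c, d, e, f}
  B3: | IN={b, d, e} | OUT={c, d}
  B4: | IN={c, d} | OUT={d}
  B5: | IN={d} | OUT={}

Merge at B3: OUT[B3] = IN[B4] = {c, d}
Applying B3's transfer function to that OUT value gives IN[B3] (row B3 above).

Answer: {b, d, e}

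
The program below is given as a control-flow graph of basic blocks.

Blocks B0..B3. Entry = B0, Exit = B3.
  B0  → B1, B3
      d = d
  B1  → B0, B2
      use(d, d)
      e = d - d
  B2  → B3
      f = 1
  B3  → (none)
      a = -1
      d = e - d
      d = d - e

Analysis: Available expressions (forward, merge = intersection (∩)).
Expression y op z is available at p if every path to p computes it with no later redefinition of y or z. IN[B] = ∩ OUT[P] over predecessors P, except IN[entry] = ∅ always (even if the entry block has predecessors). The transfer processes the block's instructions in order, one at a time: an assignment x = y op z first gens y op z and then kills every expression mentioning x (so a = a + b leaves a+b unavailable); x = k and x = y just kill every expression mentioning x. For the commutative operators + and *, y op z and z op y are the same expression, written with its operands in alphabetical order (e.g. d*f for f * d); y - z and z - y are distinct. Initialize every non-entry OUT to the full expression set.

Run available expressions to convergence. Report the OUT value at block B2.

Answer: {d-d}

Working:
Converged values:
  B0:   IN={}   OUT={}
  B1:   IN={}   OUT={d-d}
  B2:   IN={d-d}   OUT={d-d}
  B3:   IN={}   OUT={}

Merge at B2: IN[B2] = OUT[B1] = {d-d}
Applying B2's transfer function to that IN value gives OUT[B2] (row B2 above).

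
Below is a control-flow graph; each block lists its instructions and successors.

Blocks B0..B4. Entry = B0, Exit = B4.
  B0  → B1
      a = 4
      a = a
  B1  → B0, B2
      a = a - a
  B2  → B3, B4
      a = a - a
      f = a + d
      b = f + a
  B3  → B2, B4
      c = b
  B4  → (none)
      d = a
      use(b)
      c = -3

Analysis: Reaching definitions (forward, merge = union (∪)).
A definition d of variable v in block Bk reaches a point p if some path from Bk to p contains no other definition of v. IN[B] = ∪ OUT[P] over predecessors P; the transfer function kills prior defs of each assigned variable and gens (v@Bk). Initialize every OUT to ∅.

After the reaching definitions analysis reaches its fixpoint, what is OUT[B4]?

Per-block solution:
  B0:  IN={a@B1}  OUT={a@B0}
  B1:  IN={a@B0}  OUT={a@B1}
  B2:  IN={a@B1, a@B2, b@B2, c@B3, f@B2}  OUT={a@B2, b@B2, c@B3, f@B2}
  B3:  IN={a@B2, b@B2, c@B3, f@B2}  OUT={a@B2, b@B2, c@B3, f@B2}
  B4:  IN={a@B2, b@B2, c@B3, f@B2}  OUT={a@B2, b@B2, c@B4, d@B4, f@B2}

Merge at B4: IN[B4] = OUT[B2] ⊔ OUT[B3] = {a@B2, b@B2, c@B3, f@B2}
Applying B4's transfer function to that IN value gives OUT[B4] (row B4 above).

Answer: {a@B2, b@B2, c@B4, d@B4, f@B2}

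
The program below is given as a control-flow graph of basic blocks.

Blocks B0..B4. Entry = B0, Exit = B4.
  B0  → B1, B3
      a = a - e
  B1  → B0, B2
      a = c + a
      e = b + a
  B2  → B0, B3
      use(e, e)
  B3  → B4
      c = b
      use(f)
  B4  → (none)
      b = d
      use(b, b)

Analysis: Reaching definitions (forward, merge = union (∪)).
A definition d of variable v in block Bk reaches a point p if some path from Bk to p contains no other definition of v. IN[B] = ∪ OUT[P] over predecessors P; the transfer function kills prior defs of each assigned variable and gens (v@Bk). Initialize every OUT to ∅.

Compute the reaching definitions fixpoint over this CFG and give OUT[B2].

Fixpoint table:
  B0:  IN={a@B1, e@B1}  OUT={a@B0, e@B1}
  B1:  IN={a@B0, e@B1}  OUT={a@B1, e@B1}
  B2:  IN={a@B1, e@B1}  OUT={a@B1, e@B1}
  B3:  IN={a@B0, a@B1, e@B1}  OUT={a@B0, a@B1, c@B3, e@B1}
  B4:  IN={a@B0, a@B1, c@B3, e@B1}  OUT={a@B0, a@B1, b@B4, c@B3, e@B1}

Merge at B2: IN[B2] = OUT[B1] = {a@B1, e@B1}
Applying B2's transfer function to that IN value gives OUT[B2] (row B2 above).

Answer: {a@B1, e@B1}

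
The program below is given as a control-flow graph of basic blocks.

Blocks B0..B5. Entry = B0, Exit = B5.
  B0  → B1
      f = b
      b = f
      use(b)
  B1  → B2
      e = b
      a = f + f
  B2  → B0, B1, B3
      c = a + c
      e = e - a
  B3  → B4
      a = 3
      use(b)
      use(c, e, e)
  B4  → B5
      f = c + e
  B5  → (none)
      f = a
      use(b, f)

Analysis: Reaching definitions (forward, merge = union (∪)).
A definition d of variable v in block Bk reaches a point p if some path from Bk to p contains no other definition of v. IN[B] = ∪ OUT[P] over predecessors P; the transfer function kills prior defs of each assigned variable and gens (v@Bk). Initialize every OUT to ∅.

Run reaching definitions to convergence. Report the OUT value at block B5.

Fixpoint table:
  B0: | IN={a@B1, b@B0, c@B2, e@B2, f@B0} | OUT={a@B1, b@B0, c@B2, e@B2, f@B0}
  B1: | IN={a@B1, b@B0, c@B2, e@B2, f@B0} | OUT={a@B1, b@B0, c@B2, e@B1, f@B0}
  B2: | IN={a@B1, b@B0, c@B2, e@B1, f@B0} | OUT={a@B1, b@B0, c@B2, e@B2, f@B0}
  B3: | IN={a@B1, b@B0, c@B2, e@B2, f@B0} | OUT={a@B3, b@B0, c@B2, e@B2, f@B0}
  B4: | IN={a@B3, b@B0, c@B2, e@B2, f@B0} | OUT={a@B3, b@B0, c@B2, e@B2, f@B4}
  B5: | IN={a@B3, b@B0, c@B2, e@B2, f@B4} | OUT={a@B3, b@B0, c@B2, e@B2, f@B5}

Merge at B5: IN[B5] = OUT[B4] = {a@B3, b@B0, c@B2, e@B2, f@B4}
Applying B5's transfer function to that IN value gives OUT[B5] (row B5 above).

Answer: {a@B3, b@B0, c@B2, e@B2, f@B5}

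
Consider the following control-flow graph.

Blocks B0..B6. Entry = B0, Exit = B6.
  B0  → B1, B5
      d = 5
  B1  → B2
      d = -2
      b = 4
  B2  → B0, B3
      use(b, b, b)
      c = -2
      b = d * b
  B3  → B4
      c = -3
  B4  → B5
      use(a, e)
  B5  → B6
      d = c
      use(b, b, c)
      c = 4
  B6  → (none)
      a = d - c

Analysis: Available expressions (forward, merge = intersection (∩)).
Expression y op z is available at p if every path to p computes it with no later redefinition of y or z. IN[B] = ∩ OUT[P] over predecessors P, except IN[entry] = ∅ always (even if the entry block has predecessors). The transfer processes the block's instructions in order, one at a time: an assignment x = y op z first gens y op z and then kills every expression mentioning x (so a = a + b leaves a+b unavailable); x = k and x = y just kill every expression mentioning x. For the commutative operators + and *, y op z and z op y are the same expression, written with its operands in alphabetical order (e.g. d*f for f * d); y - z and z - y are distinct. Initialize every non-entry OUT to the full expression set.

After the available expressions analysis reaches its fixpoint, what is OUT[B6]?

Answer: {d-c}

Derivation:
Per-block solution:
  B0: | IN={} | OUT={}
  B1: | IN={} | OUT={}
  B2: | IN={} | OUT={}
  B3: | IN={} | OUT={}
  B4: | IN={} | OUT={}
  B5: | IN={} | OUT={}
  B6: | IN={} | OUT={d-c}

Merge at B6: IN[B6] = OUT[B5] = {}
Applying B6's transfer function to that IN value gives OUT[B6] (row B6 above).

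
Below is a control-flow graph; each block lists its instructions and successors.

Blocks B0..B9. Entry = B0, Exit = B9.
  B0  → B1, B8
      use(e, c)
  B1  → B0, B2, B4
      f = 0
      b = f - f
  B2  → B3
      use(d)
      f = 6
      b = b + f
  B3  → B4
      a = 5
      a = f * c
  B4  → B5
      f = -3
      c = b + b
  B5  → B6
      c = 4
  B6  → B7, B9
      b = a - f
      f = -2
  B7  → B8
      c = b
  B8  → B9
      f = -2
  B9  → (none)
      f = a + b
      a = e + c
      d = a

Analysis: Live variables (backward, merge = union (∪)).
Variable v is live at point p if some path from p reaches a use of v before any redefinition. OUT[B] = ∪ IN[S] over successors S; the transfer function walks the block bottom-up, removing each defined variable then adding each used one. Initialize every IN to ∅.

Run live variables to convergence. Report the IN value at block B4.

Answer: {a, b, e}

Working:
Fixpoint table:
  B0:  IN={a, b, c, d, e}  OUT={a, b, c, d, e}
  B1:  IN={a, c, d, e}  OUT={a, b, c, d, e}
  B2:  IN={b, c, d, e}  OUT={b, c, e, f}
  B3:  IN={b, c, e, f}  OUT={a, b, e}
  B4:  IN={a, b, e}  OUT={a, e, f}
  B5:  IN={a, e, f}  OUT={a, c, e, f}
  B6:  IN={a, c, e, f}  OUT={a, b, c, e}
  B7:  IN={a, b, e}  OUT={a, b, c, e}
  B8:  IN={a, b, c, e}  OUT={a, b, c, e}
  B9:  IN={a, b, c, e}  OUT={}

Merge at B4: OUT[B4] = IN[B5] = {a, e, f}
Applying B4's transfer function to that OUT value gives IN[B4] (row B4 above).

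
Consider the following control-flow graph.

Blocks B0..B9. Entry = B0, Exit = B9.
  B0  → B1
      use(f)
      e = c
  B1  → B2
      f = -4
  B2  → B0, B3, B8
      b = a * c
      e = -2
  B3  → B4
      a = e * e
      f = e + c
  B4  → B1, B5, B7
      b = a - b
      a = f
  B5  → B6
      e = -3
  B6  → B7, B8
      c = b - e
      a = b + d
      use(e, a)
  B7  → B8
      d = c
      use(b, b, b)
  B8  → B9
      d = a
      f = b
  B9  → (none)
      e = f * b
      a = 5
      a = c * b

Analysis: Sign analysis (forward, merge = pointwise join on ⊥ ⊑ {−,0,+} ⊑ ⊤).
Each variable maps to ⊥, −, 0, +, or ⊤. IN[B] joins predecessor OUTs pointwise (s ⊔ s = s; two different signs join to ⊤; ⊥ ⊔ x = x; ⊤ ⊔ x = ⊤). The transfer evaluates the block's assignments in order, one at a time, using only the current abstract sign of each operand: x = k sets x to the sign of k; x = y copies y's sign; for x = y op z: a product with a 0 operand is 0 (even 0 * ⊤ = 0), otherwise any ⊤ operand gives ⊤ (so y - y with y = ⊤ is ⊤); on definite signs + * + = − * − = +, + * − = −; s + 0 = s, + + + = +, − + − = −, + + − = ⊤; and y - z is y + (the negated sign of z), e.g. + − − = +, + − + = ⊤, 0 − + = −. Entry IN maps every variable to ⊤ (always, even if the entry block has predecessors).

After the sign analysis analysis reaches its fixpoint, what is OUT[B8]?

Answer: {a: ⊤, b: ⊤, c: ⊤, d: ⊤, e: -, f: ⊤}

Derivation:
Per-block solution:
  B0: | IN=(all ⊤) | OUT=(all ⊤)
  B1: | IN=(all ⊤) | OUT={f:-; rest ⊤}
  B2: | IN={f:-; rest ⊤} | OUT={e:-, f:-; rest ⊤}
  B3: | IN={e:-, f:-; rest ⊤} | OUT={a:+, e:-; rest ⊤}
  B4: | IN={a:+, e:-; rest ⊤} | OUT={e:-; rest ⊤}
  B5: | IN={e:-; rest ⊤} | OUT={e:-; rest ⊤}
  B6: | IN={e:-; rest ⊤} | OUT={e:-; rest ⊤}
  B7: | IN={e:-; rest ⊤} | OUT={e:-; rest ⊤}
  B8: | IN={e:-; rest ⊤} | OUT={e:-; rest ⊤}
  B9: | IN={e:-; rest ⊤} | OUT=(all ⊤)

Merge at B8: IN[B8] = OUT[B2] ⊔ OUT[B6] ⊔ OUT[B7] = {a: ⊤, b: ⊤, c: ⊤, d: ⊤, e: -, f: ⊤}
Applying B8's transfer function to that IN value gives OUT[B8] (row B8 above).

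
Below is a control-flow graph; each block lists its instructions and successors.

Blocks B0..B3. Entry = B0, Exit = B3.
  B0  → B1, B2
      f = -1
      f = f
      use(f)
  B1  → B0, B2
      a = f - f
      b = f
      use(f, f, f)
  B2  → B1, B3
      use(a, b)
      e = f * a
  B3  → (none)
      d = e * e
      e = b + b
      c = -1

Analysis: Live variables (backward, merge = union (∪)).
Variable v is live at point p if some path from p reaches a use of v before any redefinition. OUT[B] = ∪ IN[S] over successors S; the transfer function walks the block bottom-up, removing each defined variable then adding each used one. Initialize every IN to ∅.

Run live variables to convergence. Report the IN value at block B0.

Per-block solution:
  B0:   IN={a, b}   OUT={a, b, f}
  B1:   IN={f}   OUT={a, b, f}
  B2:   IN={a, b, f}   OUT={b, e, f}
  B3:   IN={b, e}   OUT={}

Merge at B0: OUT[B0] = IN[B1] ⊔ IN[B2] = {a, b, f}
Applying B0's transfer function to that OUT value gives IN[B0] (row B0 above).

Answer: {a, b}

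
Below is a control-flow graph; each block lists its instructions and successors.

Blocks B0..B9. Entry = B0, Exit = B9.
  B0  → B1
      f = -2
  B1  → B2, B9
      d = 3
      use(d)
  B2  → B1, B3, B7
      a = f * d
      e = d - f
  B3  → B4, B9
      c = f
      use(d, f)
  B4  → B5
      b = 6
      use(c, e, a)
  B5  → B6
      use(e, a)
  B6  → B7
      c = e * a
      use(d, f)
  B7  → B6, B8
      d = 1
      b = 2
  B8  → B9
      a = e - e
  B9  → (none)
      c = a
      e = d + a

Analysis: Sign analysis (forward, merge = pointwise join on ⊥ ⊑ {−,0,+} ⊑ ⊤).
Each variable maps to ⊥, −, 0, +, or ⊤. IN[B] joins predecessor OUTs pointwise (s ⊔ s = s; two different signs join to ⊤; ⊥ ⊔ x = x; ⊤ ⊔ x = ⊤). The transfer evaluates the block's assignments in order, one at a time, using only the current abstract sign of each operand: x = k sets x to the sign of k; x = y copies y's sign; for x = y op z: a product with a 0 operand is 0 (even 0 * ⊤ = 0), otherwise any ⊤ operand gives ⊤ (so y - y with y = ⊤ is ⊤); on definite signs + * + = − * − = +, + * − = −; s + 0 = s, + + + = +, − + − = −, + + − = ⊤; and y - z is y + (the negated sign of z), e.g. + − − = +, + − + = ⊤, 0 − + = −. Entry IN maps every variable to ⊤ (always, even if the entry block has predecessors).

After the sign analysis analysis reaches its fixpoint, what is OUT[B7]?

Converged values:
  B0:   IN=(all ⊤)   OUT={f:-; rest ⊤}
  B1:   IN={f:-; rest ⊤}   OUT={d:+, f:-; rest ⊤}
  B2:   IN={d:+, f:-; rest ⊤}   OUT={a:-, d:+, e:+, f:-; rest ⊤}
  B3:   IN={a:-, d:+, e:+, f:-; rest ⊤}   OUT={a:-, c:-, d:+, e:+, f:-; rest ⊤}
  B4:   IN={a:-, c:-, d:+, e:+, f:-; rest ⊤}   OUT={a:-, b:+, c:-, d:+, e:+, f:-; rest ⊤}
  B5:   IN={a:-, b:+, c:-, d:+, e:+, f:-; rest ⊤}   OUT={a:-, b:+, c:-, d:+, e:+, f:-; rest ⊤}
  B6:   IN={a:-, b:+, d:+, e:+, f:-; rest ⊤}   OUT={a:-, b:+, c:-, d:+, e:+, f:-; rest ⊤}
  B7:   IN={a:-, d:+, e:+, f:-; rest ⊤}   OUT={a:-, b:+, d:+, e:+, f:-; rest ⊤}
  B8:   IN={a:-, b:+, d:+, e:+, f:-; rest ⊤}   OUT={b:+, d:+, e:+, f:-; rest ⊤}
  B9:   IN={d:+, f:-; rest ⊤}   OUT={d:+, f:-; rest ⊤}

Merge at B7: IN[B7] = OUT[B2] ⊔ OUT[B6] = {a: -, b: ⊤, c: ⊤, d: +, e: +, f: -}
Applying B7's transfer function to that IN value gives OUT[B7] (row B7 above).

Answer: {a: -, b: +, c: ⊤, d: +, e: +, f: -}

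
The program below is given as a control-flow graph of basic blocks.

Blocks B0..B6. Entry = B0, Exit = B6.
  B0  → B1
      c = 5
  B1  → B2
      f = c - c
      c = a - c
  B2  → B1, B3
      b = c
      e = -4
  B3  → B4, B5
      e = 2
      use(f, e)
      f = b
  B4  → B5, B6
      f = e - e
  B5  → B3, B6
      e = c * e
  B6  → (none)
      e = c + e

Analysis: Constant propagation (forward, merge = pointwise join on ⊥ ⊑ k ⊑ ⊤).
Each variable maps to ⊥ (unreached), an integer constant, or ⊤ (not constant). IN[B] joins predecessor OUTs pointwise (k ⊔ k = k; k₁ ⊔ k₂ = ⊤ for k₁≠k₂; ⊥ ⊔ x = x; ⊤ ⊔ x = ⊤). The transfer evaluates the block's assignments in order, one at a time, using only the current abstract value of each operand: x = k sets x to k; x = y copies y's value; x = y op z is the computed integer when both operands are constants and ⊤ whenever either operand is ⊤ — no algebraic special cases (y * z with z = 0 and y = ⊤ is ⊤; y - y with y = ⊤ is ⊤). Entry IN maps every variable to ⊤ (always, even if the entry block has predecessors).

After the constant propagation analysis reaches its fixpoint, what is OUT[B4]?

Per-block solution:
  B0:  IN=(all ⊤)  OUT={c:5; rest ⊤}
  B1:  IN=(all ⊤)  OUT=(all ⊤)
  B2:  IN=(all ⊤)  OUT={e:-4; rest ⊤}
  B3:  IN=(all ⊤)  OUT={e:2; rest ⊤}
  B4:  IN={e:2; rest ⊤}  OUT={e:2, f:0; rest ⊤}
  B5:  IN={e:2; rest ⊤}  OUT=(all ⊤)
  B6:  IN=(all ⊤)  OUT=(all ⊤)

Merge at B4: IN[B4] = OUT[B3] = {a: ⊤, b: ⊤, c: ⊤, d: ⊤, e: 2, f: ⊤}
Applying B4's transfer function to that IN value gives OUT[B4] (row B4 above).

Answer: {a: ⊤, b: ⊤, c: ⊤, d: ⊤, e: 2, f: 0}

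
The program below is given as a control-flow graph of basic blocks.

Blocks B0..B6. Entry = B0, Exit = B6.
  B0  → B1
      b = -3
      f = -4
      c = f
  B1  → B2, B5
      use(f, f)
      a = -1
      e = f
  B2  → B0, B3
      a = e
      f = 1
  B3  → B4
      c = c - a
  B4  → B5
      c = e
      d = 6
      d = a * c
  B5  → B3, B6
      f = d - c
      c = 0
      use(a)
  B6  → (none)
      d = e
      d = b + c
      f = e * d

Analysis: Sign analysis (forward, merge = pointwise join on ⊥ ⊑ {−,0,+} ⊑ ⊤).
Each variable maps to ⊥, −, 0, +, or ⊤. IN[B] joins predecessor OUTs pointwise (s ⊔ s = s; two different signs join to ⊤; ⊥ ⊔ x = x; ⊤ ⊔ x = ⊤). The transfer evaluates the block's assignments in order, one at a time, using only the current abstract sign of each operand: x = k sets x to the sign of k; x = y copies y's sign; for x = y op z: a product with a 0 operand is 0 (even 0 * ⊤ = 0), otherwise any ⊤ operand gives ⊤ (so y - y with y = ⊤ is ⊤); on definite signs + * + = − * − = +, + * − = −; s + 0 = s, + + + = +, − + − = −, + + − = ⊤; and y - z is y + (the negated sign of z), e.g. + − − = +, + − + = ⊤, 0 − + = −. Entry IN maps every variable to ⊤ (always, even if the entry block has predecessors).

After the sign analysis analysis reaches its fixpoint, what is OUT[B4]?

Converged values:
  B0: | IN=(all ⊤) | OUT={b:-, c:-, f:-; rest ⊤}
  B1: | IN={b:-, c:-, f:-; rest ⊤} | OUT={a:-, b:-, c:-, e:-, f:-; rest ⊤}
  B2: | IN={a:-, b:-, c:-, e:-, f:-; rest ⊤} | OUT={a:-, b:-, c:-, e:-, f:+; rest ⊤}
  B3: | IN={a:-, b:-, e:-; rest ⊤} | OUT={a:-, b:-, e:-; rest ⊤}
  B4: | IN={a:-, b:-, e:-; rest ⊤} | OUT={a:-, b:-, c:-, d:+, e:-; rest ⊤}
  B5: | IN={a:-, b:-, c:-, e:-; rest ⊤} | OUT={a:-, b:-, c:0, e:-; rest ⊤}
  B6: | IN={a:-, b:-, c:0, e:-; rest ⊤} | OUT={a:-, b:-, c:0, d:-, e:-, f:+; rest ⊤}

Merge at B4: IN[B4] = OUT[B3] = {a: -, b: -, c: ⊤, d: ⊤, e: -, f: ⊤}
Applying B4's transfer function to that IN value gives OUT[B4] (row B4 above).

Answer: {a: -, b: -, c: -, d: +, e: -, f: ⊤}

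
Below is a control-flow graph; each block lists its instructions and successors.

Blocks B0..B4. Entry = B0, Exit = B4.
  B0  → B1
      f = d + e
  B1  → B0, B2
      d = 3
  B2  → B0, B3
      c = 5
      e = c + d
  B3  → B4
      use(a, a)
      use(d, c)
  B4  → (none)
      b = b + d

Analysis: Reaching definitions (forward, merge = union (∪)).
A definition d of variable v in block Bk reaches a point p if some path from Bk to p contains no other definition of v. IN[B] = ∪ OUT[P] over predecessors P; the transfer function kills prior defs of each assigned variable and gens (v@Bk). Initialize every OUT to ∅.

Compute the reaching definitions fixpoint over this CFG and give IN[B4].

Converged values:
  B0: | IN={c@B2, d@B1, e@B2, f@B0} | OUT={c@B2, d@B1, e@B2, f@B0}
  B1: | IN={c@B2, d@B1, e@B2, f@B0} | OUT={c@B2, d@B1, e@B2, f@B0}
  B2: | IN={c@B2, d@B1, e@B2, f@B0} | OUT={c@B2, d@B1, e@B2, f@B0}
  B3: | IN={c@B2, d@B1, e@B2, f@B0} | OUT={c@B2, d@B1, e@B2, f@B0}
  B4: | IN={c@B2, d@B1, e@B2, f@B0} | OUT={b@B4, c@B2, d@B1, e@B2, f@B0}

Merge at B4: IN[B4] = OUT[B3] = {c@B2, d@B1, e@B2, f@B0}

Answer: {c@B2, d@B1, e@B2, f@B0}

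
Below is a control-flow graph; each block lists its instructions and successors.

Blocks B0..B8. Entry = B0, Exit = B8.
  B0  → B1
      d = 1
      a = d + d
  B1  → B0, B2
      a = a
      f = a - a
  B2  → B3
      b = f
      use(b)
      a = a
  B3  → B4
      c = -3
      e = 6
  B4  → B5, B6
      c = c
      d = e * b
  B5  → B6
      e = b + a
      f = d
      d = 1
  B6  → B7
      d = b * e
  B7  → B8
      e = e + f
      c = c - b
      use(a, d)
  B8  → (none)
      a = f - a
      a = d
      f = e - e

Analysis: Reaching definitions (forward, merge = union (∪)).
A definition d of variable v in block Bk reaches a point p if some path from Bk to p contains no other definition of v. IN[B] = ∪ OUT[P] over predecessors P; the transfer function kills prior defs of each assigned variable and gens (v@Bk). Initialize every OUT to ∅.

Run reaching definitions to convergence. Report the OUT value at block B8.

Converged values:
  B0:  IN={a@B1, d@B0, f@B1}  OUT={a@B0, d@B0, f@B1}
  B1:  IN={a@B0, d@B0, f@B1}  OUT={a@B1, d@B0, f@B1}
  B2:  IN={a@B1, d@B0, f@B1}  OUT={a@B2, b@B2, d@B0, f@B1}
  B3:  IN={a@B2, b@B2, d@B0, f@B1}  OUT={a@B2, b@B2, c@B3, d@B0, e@B3, f@B1}
  B4:  IN={a@B2, b@B2, c@B3, d@B0, e@B3, f@B1}  OUT={a@B2, b@B2, c@B4, d@B4, e@B3, f@B1}
  B5:  IN={a@B2, b@B2, c@B4, d@B4, e@B3, f@B1}  OUT={a@B2, b@B2, c@B4, d@B5, e@B5, f@B5}
  B6:  IN={a@B2, b@B2, c@B4, d@B4, d@B5, e@B3, e@B5, f@B1, f@B5}  OUT={a@B2, b@B2, c@B4, d@B6, e@B3, e@B5, f@B1, f@B5}
  B7:  IN={a@B2, b@B2, c@B4, d@B6, e@B3, e@B5, f@B1, f@B5}  OUT={a@B2, b@B2, c@B7, d@B6, e@B7, f@B1, f@B5}
  B8:  IN={a@B2, b@B2, c@B7, d@B6, e@B7, f@B1, f@B5}  OUT={a@B8, b@B2, c@B7, d@B6, e@B7, f@B8}

Merge at B8: IN[B8] = OUT[B7] = {a@B2, b@B2, c@B7, d@B6, e@B7, f@B1, f@B5}
Applying B8's transfer function to that IN value gives OUT[B8] (row B8 above).

Answer: {a@B8, b@B2, c@B7, d@B6, e@B7, f@B8}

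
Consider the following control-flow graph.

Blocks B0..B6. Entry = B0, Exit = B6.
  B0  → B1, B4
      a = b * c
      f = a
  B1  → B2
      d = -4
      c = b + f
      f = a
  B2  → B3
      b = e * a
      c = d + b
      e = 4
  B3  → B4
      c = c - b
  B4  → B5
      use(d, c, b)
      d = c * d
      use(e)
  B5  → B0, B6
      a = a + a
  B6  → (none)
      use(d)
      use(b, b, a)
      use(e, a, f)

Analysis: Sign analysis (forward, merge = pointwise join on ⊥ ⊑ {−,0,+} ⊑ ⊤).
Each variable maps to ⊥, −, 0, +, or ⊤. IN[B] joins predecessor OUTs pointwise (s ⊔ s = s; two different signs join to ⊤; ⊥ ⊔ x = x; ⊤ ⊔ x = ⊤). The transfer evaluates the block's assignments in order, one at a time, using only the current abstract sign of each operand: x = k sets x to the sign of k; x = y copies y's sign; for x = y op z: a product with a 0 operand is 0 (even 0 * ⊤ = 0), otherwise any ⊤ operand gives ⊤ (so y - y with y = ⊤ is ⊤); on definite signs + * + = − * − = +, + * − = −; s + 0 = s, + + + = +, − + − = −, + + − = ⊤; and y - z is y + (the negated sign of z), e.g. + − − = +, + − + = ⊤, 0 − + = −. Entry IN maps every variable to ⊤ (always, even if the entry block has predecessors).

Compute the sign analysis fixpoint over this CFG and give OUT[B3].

Answer: {a: ⊤, b: ⊤, c: ⊤, d: -, e: +, f: ⊤}

Working:
Fixpoint table:
  B0:  IN=(all ⊤)  OUT=(all ⊤)
  B1:  IN=(all ⊤)  OUT={d:-; rest ⊤}
  B2:  IN={d:-; rest ⊤}  OUT={d:-, e:+; rest ⊤}
  B3:  IN={d:-, e:+; rest ⊤}  OUT={d:-, e:+; rest ⊤}
  B4:  IN=(all ⊤)  OUT=(all ⊤)
  B5:  IN=(all ⊤)  OUT=(all ⊤)
  B6:  IN=(all ⊤)  OUT=(all ⊤)

Merge at B3: IN[B3] = OUT[B2] = {a: ⊤, b: ⊤, c: ⊤, d: -, e: +, f: ⊤}
Applying B3's transfer function to that IN value gives OUT[B3] (row B3 above).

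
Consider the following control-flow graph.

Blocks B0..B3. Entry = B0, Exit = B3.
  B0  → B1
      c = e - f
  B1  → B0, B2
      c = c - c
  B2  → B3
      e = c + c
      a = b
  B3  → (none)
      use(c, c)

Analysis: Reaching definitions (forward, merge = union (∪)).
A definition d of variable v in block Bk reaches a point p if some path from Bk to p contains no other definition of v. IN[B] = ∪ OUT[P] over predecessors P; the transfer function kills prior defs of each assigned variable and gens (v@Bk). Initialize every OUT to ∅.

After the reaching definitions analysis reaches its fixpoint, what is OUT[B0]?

Answer: {c@B0}

Trace:
Fixpoint table:
  B0:  IN={c@B1}  OUT={c@B0}
  B1:  IN={c@B0}  OUT={c@B1}
  B2:  IN={c@B1}  OUT={a@B2, c@B1, e@B2}
  B3:  IN={a@B2, c@B1, e@B2}  OUT={a@B2, c@B1, e@B2}

Merge at B0 (entry node, so the boundary value {} is joined with the incoming edge(s)): IN[B0] = {} ⊔ OUT[B1] = {c@B1}
Applying B0's transfer function to that IN value gives OUT[B0] (row B0 above).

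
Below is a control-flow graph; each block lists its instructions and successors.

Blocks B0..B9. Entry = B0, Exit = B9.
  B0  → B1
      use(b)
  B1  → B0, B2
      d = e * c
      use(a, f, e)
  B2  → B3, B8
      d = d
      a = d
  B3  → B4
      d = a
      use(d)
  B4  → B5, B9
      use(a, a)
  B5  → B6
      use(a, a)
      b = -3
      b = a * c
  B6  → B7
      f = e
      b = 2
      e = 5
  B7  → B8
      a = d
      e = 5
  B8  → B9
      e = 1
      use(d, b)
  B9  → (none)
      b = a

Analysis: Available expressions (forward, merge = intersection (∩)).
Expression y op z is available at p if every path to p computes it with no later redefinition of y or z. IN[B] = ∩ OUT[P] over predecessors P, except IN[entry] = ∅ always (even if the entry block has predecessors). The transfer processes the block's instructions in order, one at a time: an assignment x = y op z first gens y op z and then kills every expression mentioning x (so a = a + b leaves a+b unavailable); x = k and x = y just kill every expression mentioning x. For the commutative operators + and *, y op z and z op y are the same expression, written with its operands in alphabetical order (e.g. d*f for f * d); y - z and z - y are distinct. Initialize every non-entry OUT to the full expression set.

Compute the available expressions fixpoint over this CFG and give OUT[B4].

Converged values:
  B0: | IN={} | OUT={}
  B1: | IN={} | OUT={c*e}
  B2: | IN={c*e} | OUT={c*e}
  B3: | IN={c*e} | OUT={c*e}
  B4: | IN={c*e} | OUT={c*e}
  B5: | IN={c*e} | OUT={a*c, c*e}
  B6: | IN={a*c, c*e} | OUT={a*c}
  B7: | IN={a*c} | OUT={}
  B8: | IN={} | OUT={}
  B9: | IN={} | OUT={}

Merge at B4: IN[B4] = OUT[B3] = {c*e}
Applying B4's transfer function to that IN value gives OUT[B4] (row B4 above).

Answer: {c*e}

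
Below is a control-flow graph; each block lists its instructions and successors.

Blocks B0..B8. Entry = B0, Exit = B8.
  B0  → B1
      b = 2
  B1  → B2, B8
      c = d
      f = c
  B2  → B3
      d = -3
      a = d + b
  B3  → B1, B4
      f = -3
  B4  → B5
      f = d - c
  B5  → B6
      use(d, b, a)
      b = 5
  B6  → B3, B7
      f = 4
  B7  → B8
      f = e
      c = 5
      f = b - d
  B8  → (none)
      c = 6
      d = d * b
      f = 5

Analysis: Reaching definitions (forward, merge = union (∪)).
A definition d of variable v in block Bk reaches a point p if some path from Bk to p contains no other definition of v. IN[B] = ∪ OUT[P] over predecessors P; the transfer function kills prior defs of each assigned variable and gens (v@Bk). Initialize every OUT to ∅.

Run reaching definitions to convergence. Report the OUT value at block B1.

Answer: {a@B2, b@B0, b@B5, c@B1, d@B2, f@B1}

Trace:
Fixpoint table:
  B0: | IN={} | OUT={b@B0}
  B1: | IN={a@B2, b@B0, b@B5, c@B1, d@B2, f@B3} | OUT={a@B2, b@B0, b@B5, c@B1, d@B2, f@B1}
  B2: | IN={a@B2, b@B0, b@B5, c@B1, d@B2, f@B1} | OUT={a@B2, b@B0, b@B5, c@B1, d@B2, f@B1}
  B3: | IN={a@B2, b@B0, b@B5, c@B1, d@B2, f@B1, f@B6} | OUT={a@B2, b@B0, b@B5, c@B1, d@B2, f@B3}
  B4: | IN={a@B2, b@B0, b@B5, c@B1, d@B2, f@B3} | OUT={a@B2, b@B0, b@B5, c@B1, d@B2, f@B4}
  B5: | IN={a@B2, b@B0, b@B5, c@B1, d@B2, f@B4} | OUT={a@B2, b@B5, c@B1, d@B2, f@B4}
  B6: | IN={a@B2, b@B5, c@B1, d@B2, f@B4} | OUT={a@B2, b@B5, c@B1, d@B2, f@B6}
  B7: | IN={a@B2, b@B5, c@B1, d@B2, f@B6} | OUT={a@B2, b@B5, c@B7, d@B2, f@B7}
  B8: | IN={a@B2, b@B0, b@B5, c@B1, c@B7, d@B2, f@B1, f@B7} | OUT={a@B2, b@B0, b@B5, c@B8, d@B8, f@B8}

Merge at B1: IN[B1] = OUT[B0] ⊔ OUT[B3] = {a@B2, b@B0, b@B5, c@B1, d@B2, f@B3}
Applying B1's transfer function to that IN value gives OUT[B1] (row B1 above).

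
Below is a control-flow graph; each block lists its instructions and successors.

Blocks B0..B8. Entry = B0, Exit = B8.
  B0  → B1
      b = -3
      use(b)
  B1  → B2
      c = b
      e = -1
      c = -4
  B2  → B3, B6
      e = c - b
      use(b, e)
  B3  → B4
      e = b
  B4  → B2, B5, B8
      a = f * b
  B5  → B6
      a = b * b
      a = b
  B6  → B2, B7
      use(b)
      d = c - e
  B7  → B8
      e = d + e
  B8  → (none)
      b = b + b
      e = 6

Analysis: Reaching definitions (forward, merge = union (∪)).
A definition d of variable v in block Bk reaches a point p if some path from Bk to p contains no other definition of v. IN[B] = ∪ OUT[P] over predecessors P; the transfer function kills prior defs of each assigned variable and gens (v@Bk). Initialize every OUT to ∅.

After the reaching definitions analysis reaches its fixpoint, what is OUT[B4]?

Per-block solution:
  B0:  IN={}  OUT={b@B0}
  B1:  IN={b@B0}  OUT={b@B0, c@B1, e@B1}
  B2:  IN={a@B4, a@B5, b@B0, c@B1, d@B6, e@B1, e@B2, e@B3}  OUT={a@B4, a@B5, b@B0, c@B1, d@B6, e@B2}
  B3:  IN={a@B4, a@B5, b@B0, c@B1, d@B6, e@B2}  OUT={a@B4, a@B5, b@B0, c@B1, d@B6, e@B3}
  B4:  IN={a@B4, a@B5, b@B0, c@B1, d@B6, e@B3}  OUT={a@B4, b@B0, c@B1, d@B6, e@B3}
  B5:  IN={a@B4, b@B0, c@B1, d@B6, e@B3}  OUT={a@B5, b@B0, c@B1, d@B6, e@B3}
  B6:  IN={a@B4, a@B5, b@B0, c@B1, d@B6, e@B2, e@B3}  OUT={a@B4, a@B5, b@B0, c@B1, d@B6, e@B2, e@B3}
  B7:  IN={a@B4, a@B5, b@B0, c@B1, d@B6, e@B2, e@B3}  OUT={a@B4, a@B5, b@B0, c@B1, d@B6, e@B7}
  B8:  IN={a@B4, a@B5, b@B0, c@B1, d@B6, e@B3, e@B7}  OUT={a@B4, a@B5, b@B8, c@B1, d@B6, e@B8}

Merge at B4: IN[B4] = OUT[B3] = {a@B4, a@B5, b@B0, c@B1, d@B6, e@B3}
Applying B4's transfer function to that IN value gives OUT[B4] (row B4 above).

Answer: {a@B4, b@B0, c@B1, d@B6, e@B3}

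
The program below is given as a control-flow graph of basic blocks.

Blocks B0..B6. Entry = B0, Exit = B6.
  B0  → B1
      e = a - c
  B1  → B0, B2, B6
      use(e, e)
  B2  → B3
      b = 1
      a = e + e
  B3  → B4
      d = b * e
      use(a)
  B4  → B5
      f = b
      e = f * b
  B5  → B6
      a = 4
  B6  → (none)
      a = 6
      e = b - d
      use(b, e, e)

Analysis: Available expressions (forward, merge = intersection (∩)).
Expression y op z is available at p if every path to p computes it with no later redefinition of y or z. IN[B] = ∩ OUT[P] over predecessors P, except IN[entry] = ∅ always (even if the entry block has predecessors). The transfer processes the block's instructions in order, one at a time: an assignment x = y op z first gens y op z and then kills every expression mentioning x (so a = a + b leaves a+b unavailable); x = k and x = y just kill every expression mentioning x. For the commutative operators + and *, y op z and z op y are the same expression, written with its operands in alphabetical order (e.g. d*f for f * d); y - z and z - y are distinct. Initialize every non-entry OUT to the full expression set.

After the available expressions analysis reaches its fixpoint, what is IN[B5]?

Per-block solution:
  B0:  IN={}  OUT={a-c}
  B1:  IN={a-c}  OUT={a-c}
  B2:  IN={a-c}  OUT={e+e}
  B3:  IN={e+e}  OUT={b*e, e+e}
  B4:  IN={b*e, e+e}  OUT={b*f}
  B5:  IN={b*f}  OUT={b*f}
  B6:  IN={}  OUT={b-d}

Merge at B5: IN[B5] = OUT[B4] = {b*f}

Answer: {b*f}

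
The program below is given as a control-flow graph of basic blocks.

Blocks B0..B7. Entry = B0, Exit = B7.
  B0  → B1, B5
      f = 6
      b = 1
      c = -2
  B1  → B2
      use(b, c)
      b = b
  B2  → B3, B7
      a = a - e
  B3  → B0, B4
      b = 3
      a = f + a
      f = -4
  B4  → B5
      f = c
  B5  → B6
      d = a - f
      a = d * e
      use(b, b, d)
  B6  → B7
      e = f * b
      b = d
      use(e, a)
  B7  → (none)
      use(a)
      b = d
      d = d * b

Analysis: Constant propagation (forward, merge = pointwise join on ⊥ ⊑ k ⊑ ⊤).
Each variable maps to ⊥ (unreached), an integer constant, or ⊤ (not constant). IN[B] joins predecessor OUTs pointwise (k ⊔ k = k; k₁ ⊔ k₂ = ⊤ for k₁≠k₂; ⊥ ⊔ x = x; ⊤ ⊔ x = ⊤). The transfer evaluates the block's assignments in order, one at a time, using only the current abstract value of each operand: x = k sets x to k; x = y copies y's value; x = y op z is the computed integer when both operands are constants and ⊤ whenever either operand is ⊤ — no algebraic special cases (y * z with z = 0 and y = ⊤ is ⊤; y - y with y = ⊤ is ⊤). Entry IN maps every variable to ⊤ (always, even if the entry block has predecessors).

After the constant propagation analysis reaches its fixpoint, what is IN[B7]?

Converged values:
  B0: | IN=(all ⊤) | OUT={b:1, c:-2, f:6; rest ⊤}
  B1: | IN={b:1, c:-2, f:6; rest ⊤} | OUT={b:1, c:-2, f:6; rest ⊤}
  B2: | IN={b:1, c:-2, f:6; rest ⊤} | OUT={b:1, c:-2, f:6; rest ⊤}
  B3: | IN={b:1, c:-2, f:6; rest ⊤} | OUT={b:3, c:-2, f:-4; rest ⊤}
  B4: | IN={b:3, c:-2, f:-4; rest ⊤} | OUT={b:3, c:-2, f:-2; rest ⊤}
  B5: | IN={c:-2; rest ⊤} | OUT={c:-2; rest ⊤}
  B6: | IN={c:-2; rest ⊤} | OUT={c:-2; rest ⊤}
  B7: | IN={c:-2; rest ⊤} | OUT={c:-2; rest ⊤}

Merge at B7: IN[B7] = OUT[B2] ⊔ OUT[B6] = {a: ⊤, b: ⊤, c: -2, d: ⊤, e: ⊤, f: ⊤}

Answer: {a: ⊤, b: ⊤, c: -2, d: ⊤, e: ⊤, f: ⊤}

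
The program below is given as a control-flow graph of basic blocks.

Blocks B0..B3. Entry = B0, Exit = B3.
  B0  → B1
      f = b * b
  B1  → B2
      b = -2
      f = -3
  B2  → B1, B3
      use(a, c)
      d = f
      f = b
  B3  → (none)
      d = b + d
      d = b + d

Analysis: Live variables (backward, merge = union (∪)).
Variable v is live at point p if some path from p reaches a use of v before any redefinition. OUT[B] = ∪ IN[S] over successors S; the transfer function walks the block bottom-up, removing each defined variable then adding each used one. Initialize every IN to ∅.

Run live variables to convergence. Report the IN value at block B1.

Answer: {a, c}

Working:
Converged values:
  B0: | IN={a, b, c} | OUT={a, c}
  B1: | IN={a, c} | OUT={a, b, c, f}
  B2: | IN={a, b, c, f} | OUT={a, b, c, d}
  B3: | IN={b, d} | OUT={}

Merge at B1: OUT[B1] = IN[B2] = {a, b, c, f}
Applying B1's transfer function to that OUT value gives IN[B1] (row B1 above).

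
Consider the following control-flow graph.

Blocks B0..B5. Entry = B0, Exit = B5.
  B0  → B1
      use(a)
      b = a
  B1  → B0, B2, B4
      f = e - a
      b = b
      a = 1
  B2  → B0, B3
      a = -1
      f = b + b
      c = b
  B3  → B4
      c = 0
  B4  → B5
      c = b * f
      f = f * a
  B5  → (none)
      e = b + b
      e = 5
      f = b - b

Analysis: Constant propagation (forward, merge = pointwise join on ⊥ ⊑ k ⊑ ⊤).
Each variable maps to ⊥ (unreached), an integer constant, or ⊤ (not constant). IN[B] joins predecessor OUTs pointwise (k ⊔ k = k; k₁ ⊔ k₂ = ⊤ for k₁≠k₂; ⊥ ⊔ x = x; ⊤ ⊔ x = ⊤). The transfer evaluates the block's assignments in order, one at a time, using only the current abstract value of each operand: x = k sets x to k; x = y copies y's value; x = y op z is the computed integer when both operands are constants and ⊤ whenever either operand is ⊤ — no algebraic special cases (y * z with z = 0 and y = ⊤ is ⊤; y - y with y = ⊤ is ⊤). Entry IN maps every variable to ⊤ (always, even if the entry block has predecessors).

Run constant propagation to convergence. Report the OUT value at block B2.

Answer: {a: -1, b: ⊤, c: ⊤, d: ⊤, e: ⊤, f: ⊤}

Derivation:
Converged values:
  B0: | IN=(all ⊤) | OUT=(all ⊤)
  B1: | IN=(all ⊤) | OUT={a:1; rest ⊤}
  B2: | IN={a:1; rest ⊤} | OUT={a:-1; rest ⊤}
  B3: | IN={a:-1; rest ⊤} | OUT={a:-1, c:0; rest ⊤}
  B4: | IN=(all ⊤) | OUT=(all ⊤)
  B5: | IN=(all ⊤) | OUT={e:5; rest ⊤}

Merge at B2: IN[B2] = OUT[B1] = {a: 1, b: ⊤, c: ⊤, d: ⊤, e: ⊤, f: ⊤}
Applying B2's transfer function to that IN value gives OUT[B2] (row B2 above).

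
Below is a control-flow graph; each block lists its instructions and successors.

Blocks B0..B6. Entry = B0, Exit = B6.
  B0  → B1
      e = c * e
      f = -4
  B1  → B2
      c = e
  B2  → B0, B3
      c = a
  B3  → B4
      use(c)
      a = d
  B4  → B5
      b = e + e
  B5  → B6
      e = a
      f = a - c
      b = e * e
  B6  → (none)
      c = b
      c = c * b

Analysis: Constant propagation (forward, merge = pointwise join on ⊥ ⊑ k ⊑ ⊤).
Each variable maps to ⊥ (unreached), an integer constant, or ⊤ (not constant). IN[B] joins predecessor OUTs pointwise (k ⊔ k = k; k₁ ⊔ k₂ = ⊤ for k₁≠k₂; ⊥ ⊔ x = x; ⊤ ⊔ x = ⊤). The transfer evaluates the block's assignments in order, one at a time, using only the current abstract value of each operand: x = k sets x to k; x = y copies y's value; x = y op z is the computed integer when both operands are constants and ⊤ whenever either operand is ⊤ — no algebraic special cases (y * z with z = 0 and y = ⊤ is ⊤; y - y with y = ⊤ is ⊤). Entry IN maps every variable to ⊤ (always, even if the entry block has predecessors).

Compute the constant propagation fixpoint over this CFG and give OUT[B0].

Converged values:
  B0: | IN=(all ⊤) | OUT={f:-4; rest ⊤}
  B1: | IN={f:-4; rest ⊤} | OUT={f:-4; rest ⊤}
  B2: | IN={f:-4; rest ⊤} | OUT={f:-4; rest ⊤}
  B3: | IN={f:-4; rest ⊤} | OUT={f:-4; rest ⊤}
  B4: | IN={f:-4; rest ⊤} | OUT={f:-4; rest ⊤}
  B5: | IN={f:-4; rest ⊤} | OUT=(all ⊤)
  B6: | IN=(all ⊤) | OUT=(all ⊤)

Merge at B0 (entry node, so the boundary value (all ⊤) is joined with the incoming edge(s)): IN[B0] = (all ⊤) ⊔ OUT[B2] = {a: ⊤, b: ⊤, c: ⊤, d: ⊤, e: ⊤, f: ⊤}
Applying B0's transfer function to that IN value gives OUT[B0] (row B0 above).

Answer: {a: ⊤, b: ⊤, c: ⊤, d: ⊤, e: ⊤, f: -4}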